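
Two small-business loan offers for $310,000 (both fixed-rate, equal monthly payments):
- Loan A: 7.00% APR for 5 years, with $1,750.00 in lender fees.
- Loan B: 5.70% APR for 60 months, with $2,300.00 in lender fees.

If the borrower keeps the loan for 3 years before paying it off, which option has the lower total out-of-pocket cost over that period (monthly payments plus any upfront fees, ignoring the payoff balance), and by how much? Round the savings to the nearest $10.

Loan B by $6,230

Loan A: at 7.00% the monthly rate is 0.0058333, so the payment is 310,000 × 0.0058333 / (1 − 1.0058333^−60) = $6,138.37.
Loan B: monthly rate = 5.7%/12 = 0.0047500; payment = 310,000 × 0.0047500 / (1 − (1+0.0047500)^−60) = $5,950.02.
Over 36 months: Loan A costs 36 × $6,138.37 + $1,750.00 = $222,731.32; Loan B costs 36 × $5,950.02 + $2,300.00 = $216,500.72.
Loan B is cheaper by $222,731.32 − $216,500.72 = $6,230.60.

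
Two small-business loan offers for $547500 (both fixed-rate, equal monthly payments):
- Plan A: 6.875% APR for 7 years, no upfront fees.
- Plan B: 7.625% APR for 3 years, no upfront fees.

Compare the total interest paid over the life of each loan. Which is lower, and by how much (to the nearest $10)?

Plan A: at 6.875% the monthly rate is 0.0057292, so the payment is 547,500 × 0.0057292 / (1 − 1.0057292^−84) = $8,229.83.
Total interest on Plan A = 84 × $8,229.83 − $547,500 = $143,805.72.
Plan B: monthly rate = 7.625%/12 = 0.0063542; payment = 547,500 × 0.0063542 / (1 − (1+0.0063542)^−36) = $17,062.10.
Total interest on Plan B = 36 × $17,062.10 − $547,500 = $66,735.60.
Plan B is lower by $77,070.12.

Plan B by $77,070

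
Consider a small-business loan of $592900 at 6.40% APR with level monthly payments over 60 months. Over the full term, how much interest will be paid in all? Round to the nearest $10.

$101,480

Monthly rate = 6.4%/12 = 0.0053333; payment = 592,900 × 0.0053333 / (1 − (1+0.0053333)^−60) = $11,573.02.
Total paid = 60 × $11,573.02 = $694,381.20; interest = $694,381.20 − $592,900 = $101,481.20.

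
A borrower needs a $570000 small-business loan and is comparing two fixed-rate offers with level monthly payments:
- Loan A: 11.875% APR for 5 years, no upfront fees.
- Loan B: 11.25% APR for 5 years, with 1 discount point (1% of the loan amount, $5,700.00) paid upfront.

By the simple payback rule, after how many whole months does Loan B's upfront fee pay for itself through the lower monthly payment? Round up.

Loan A: at 11.875% the monthly rate is 0.0098958, so the payment is 570,000 × 0.0098958 / (1 − 1.0098958^−60) = $12,643.36.
Loan B: at 11.25% the monthly rate is 0.0093750, so the payment is 570,000 × 0.0093750 / (1 − 1.0093750^−60) = $12,464.37.
Monthly savings = $12,643.36 − $12,464.37 = $178.99.
Break-even = $5,700.00 / $178.99 = 31.85 → 32 months.

32 months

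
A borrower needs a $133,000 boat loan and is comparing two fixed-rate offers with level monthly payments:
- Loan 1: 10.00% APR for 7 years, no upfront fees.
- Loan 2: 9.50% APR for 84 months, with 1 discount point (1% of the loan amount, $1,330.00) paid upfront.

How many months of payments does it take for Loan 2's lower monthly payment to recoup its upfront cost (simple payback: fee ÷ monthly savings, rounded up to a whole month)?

39 months

Loan 1: monthly rate = 10%/12 = 0.0083333; payment = 133,000 × 0.0083333 / (1 − (1+0.0083333)^−84) = $2,207.96.
Loan 2: at 9.50% the monthly rate is 0.0079167, so the payment is 133,000 × 0.0079167 / (1 − 1.0079167^−84) = $2,173.75.
Monthly savings = $2,207.96 − $2,173.75 = $34.21.
Break-even = $1,330.00 / $34.21 = 38.88 → 39 months.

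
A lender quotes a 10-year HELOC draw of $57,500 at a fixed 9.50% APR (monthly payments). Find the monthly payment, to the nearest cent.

Monthly rate = 9.5%/12 = 0.0079167; payment = 57,500 × 0.0079167 / (1 − (1+0.0079167)^−120) = $744.04.

$744.04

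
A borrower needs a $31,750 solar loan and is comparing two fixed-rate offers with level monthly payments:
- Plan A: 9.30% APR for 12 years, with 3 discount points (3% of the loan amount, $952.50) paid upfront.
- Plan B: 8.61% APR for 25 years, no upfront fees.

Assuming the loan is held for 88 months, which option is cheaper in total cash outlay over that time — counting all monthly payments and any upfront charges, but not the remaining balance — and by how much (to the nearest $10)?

Plan A: monthly rate = 9.3%/12 = 0.0077500; payment = 31,750 × 0.0077500 / (1 − (1+0.0077500)^−144) = $366.71.
Plan B: monthly rate = 8.61%/12 = 0.0071750; payment = 31,750 × 0.0071750 / (1 − (1+0.0071750)^−300) = $258.02.
Over 88 months: Plan A costs 88 × $366.71 + $952.50 = $33,222.98; Plan B costs 88 × $258.02 = $22,705.76.
Plan B is cheaper by $33,222.98 − $22,705.76 = $10,517.22.

Plan B by $10,520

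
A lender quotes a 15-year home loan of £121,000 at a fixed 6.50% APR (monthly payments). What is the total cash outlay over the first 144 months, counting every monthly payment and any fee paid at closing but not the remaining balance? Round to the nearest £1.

£151,782

Monthly rate = 6.5%/12 = 0.0054167; payment = 121,000 × 0.0054167 / (1 − (1+0.0054167)^−180) = £1,054.04.
Total outlay = 144 × £1,054.04 = £151,781.76.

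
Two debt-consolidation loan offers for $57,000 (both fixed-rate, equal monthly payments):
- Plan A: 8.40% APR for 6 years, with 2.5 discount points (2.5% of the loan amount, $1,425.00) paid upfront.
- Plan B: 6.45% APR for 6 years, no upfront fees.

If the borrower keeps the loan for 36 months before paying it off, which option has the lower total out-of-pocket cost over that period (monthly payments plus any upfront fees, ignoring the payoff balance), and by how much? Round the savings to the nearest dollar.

Plan B by $3,360

Plan A: at 8.40% the monthly rate is 0.0070000, so the payment is 57,000 × 0.0070000 / (1 − 1.0070000^−72) = $1,010.56.
Plan B: monthly rate = 6.45%/12 = 0.0053750; payment = 57,000 × 0.0053750 / (1 − (1+0.0053750)^−72) = $956.81.
Over 36 months: Plan A costs 36 × $1,010.56 + $1,425.00 = $37,805.16; Plan B costs 36 × $956.81 = $34,445.16.
Plan B is cheaper by $37,805.16 − $34,445.16 = $3,360.00.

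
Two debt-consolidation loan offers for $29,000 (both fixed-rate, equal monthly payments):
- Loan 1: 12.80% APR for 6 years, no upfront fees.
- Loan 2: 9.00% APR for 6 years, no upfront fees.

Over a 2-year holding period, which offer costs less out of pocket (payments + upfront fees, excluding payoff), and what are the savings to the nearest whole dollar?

Loan 2 by $1,352

Loan 1: at 12.80% the monthly rate is 0.0106667, so the payment is 29,000 × 0.0106667 / (1 − 1.0106667^−72) = $579.09.
Loan 2: at 9.00% the monthly rate is 0.0075000, so the payment is 29,000 × 0.0075000 / (1 − 1.0075000^−72) = $522.74.
Over 24 months: Loan 1 costs 24 × $579.09 = $13,898.16; Loan 2 costs 24 × $522.74 = $12,545.76.
Loan 2 is cheaper by $13,898.16 − $12,545.76 = $1,352.40.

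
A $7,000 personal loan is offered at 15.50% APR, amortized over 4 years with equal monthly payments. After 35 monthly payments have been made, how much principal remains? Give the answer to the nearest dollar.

With monthly rate i = 15.5%/12 = 0.0129167, the balance after k of n payments is P · [(1+i)^n − (1+i)^k] / [(1+i)^n − 1].
(1+0.0129167)^48 = 1.85156270 and (1+0.0129167)^35 = 1.56704006, so the balance is 7,000 × (1.85156270 − 1.56704006) / (1.85156270 − 1) = $2,338.83.

$2,339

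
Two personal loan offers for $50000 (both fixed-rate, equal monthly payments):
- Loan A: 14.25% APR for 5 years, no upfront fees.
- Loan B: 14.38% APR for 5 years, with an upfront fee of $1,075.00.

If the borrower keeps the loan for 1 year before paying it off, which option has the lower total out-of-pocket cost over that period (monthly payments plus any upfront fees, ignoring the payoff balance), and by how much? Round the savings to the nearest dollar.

Loan A: at 14.25% the monthly rate is 0.0118750, so the payment is 50,000 × 0.0118750 / (1 − 1.0118750^−60) = $1,169.90.
Loan B: monthly rate = 14.38%/12 = 0.0119833; payment = 50,000 × 0.0119833 / (1 − (1+0.0119833)^−60) = $1,173.29.
Over 12 months: Loan A costs 12 × $1,169.90 = $14,038.80; Loan B costs 12 × $1,173.29 + $1,075.00 = $15,154.48.
Loan A is cheaper by $15,154.48 − $14,038.80 = $1,115.68.

Loan A by $1,116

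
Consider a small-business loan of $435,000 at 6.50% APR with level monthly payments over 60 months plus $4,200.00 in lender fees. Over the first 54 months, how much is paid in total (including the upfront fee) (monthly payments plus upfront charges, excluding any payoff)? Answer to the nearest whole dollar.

$463,809

At 6.50% the monthly rate is 0.0054167, so the payment is 435,000 × 0.0054167 / (1 − 1.0054167^−60) = $8,511.27.
Total outlay = 54 × $8,511.27 + $4,200.00 = $463,808.58.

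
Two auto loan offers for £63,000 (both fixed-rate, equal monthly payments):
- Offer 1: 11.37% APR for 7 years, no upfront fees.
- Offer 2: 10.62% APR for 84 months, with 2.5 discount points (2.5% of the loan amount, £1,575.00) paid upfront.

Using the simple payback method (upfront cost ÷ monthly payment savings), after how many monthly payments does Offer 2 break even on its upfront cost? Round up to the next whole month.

64 months

Offer 1: at 11.37% the monthly rate is 0.0094750, so the payment is 63,000 × 0.0094750 / (1 − 1.0094750^−84) = £1,091.01.
Offer 2: monthly rate = 10.62%/12 = 0.0088500; payment = 63,000 × 0.0088500 / (1 − (1+0.0088500)^−84) = £1,066.17.
Monthly savings = £1,091.01 − £1,066.17 = £24.84.
Break-even = £1,575.00 / £24.84 = 63.41 → 64 months.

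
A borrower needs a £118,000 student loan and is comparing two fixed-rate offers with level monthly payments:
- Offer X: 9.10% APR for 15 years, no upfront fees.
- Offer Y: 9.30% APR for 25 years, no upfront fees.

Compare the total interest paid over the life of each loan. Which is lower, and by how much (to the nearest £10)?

Offer X: monthly rate = 9.1%/12 = 0.0075833; payment = 118,000 × 0.0075833 / (1 − (1+0.0075833)^−180) = £1,203.86.
Total interest on Offer X = 180 × £1,203.86 − £118,000 = £98,694.80.
Offer Y: monthly rate = 9.3%/12 = 0.0077500; payment = 118,000 × 0.0077500 / (1 − (1+0.0077500)^−300) = £1,014.60.
Total interest on Offer Y = 300 × £1,014.60 − £118,000 = £186,380.00.
Offer X is lower by £87,685.20.

Offer X by £87,690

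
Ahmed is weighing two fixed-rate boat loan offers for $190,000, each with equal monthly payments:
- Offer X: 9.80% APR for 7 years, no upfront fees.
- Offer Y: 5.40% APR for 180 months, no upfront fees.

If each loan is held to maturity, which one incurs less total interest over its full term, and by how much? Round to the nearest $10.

Offer X by $14,320

Offer X: monthly rate = 9.8%/12 = 0.0081667; payment = 190,000 × 0.0081667 / (1 − (1+0.0081667)^−84) = $3,134.63.
Total interest on Offer X = 84 × $3,134.63 − $190,000 = $73,308.92.
Offer Y: monthly rate = 5.4%/12 = 0.0045000; payment = 190,000 × 0.0045000 / (1 − (1+0.0045000)^−180) = $1,542.39.
Total interest on Offer Y = 180 × $1,542.39 − $190,000 = $87,630.20.
Offer X is lower by $14,321.28.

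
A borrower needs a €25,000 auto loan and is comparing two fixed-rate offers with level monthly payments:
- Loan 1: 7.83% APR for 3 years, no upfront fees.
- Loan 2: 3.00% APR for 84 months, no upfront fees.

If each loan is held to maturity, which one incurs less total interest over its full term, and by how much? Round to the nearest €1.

Loan 1: monthly rate = 7.83%/12 = 0.0065250; payment = 25,000 × 0.0065250 / (1 − (1+0.0065250)^−36) = €781.45.
Total interest on Loan 1 = 36 × €781.45 − €25,000 = €3,132.20.
Loan 2: monthly rate = 3%/12 = 0.0025000; payment = 25,000 × 0.0025000 / (1 − (1+0.0025000)^−84) = €330.33.
Total interest on Loan 2 = 84 × €330.33 − €25,000 = €2,747.72.
Loan 2 is lower by €384.48.

Loan 2 by €384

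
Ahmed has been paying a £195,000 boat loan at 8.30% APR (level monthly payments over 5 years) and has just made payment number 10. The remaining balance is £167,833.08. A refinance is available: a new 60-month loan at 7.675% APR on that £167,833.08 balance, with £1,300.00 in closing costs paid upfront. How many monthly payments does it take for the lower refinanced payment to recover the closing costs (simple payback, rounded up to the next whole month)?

3 months

Current payment = 195,000 × 8.3%/12 / (1 − (1+0.0069167)^−60) = £3,981.95.
Refinanced payment = 167,833.08 × 0.0063958 / (1 − (1+0.0063958)^−60) = £3,377.00.
Monthly savings = £3,981.95 − £3,377.00 = £604.95.
Break-even = £1,300.00 / £604.95 = 2.15 → 3 months.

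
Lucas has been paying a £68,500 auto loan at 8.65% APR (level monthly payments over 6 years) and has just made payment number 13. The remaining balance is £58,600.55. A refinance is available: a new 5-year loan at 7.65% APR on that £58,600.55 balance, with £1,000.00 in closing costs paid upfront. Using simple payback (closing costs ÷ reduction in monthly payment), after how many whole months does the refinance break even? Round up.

23 months

Current payment = 68,500 × 8.65%/12 / (1 − (1+0.0072083)^−72) = £1,222.88.
Refinanced payment = 58,600.55 × 0.0063750 / (1 − (1+0.0063750)^−60) = £1,178.42.
Monthly savings = £1,222.88 − £1,178.42 = £44.46.
Break-even = £1,000.00 / £44.46 = 22.49 → 23 months.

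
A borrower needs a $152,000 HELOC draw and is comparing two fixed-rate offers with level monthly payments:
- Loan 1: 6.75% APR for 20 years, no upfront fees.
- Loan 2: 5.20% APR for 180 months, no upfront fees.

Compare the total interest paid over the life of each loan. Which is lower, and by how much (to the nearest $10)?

Loan 1: at 6.75% the monthly rate is 0.0056250, so the payment is 152,000 × 0.0056250 / (1 − 1.0056250^−240) = $1,155.75.
Total interest on Loan 1 = 240 × $1,155.75 − $152,000 = $125,380.00.
Loan 2: monthly rate = 5.2%/12 = 0.0043333; payment = 152,000 × 0.0043333 / (1 − (1+0.0043333)^−180) = $1,217.90.
Total interest on Loan 2 = 180 × $1,217.90 − $152,000 = $67,222.00.
Loan 2 is lower by $58,158.00.

Loan 2 by $58,160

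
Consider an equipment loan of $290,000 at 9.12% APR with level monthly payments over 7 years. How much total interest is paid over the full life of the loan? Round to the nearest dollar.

$103,415

Monthly rate = 9.12%/12 = 0.0076000; payment = 290,000 × 0.0076000 / (1 − (1+0.0076000)^−84) = $4,683.51.
Total paid = 84 × $4,683.51 = $393,414.84; interest = $393,414.84 − $290,000 = $103,414.84.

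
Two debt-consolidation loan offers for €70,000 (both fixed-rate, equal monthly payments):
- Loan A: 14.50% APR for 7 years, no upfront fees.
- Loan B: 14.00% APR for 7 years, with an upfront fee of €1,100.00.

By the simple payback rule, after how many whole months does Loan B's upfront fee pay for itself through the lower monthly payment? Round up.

Loan A: monthly rate = 14.5%/12 = 0.0120833; payment = 70,000 × 0.0120833 / (1 − (1+0.0120833)^−84) = €1,331.21.
Loan B: at 14.00% the monthly rate is 0.0116667, so the payment is 70,000 × 0.0116667 / (1 − 1.0116667^−84) = €1,311.80.
Monthly savings = €1,331.21 − €1,311.80 = €19.41.
Break-even = €1,100.00 / €19.41 = 56.67 → 57 months.

57 months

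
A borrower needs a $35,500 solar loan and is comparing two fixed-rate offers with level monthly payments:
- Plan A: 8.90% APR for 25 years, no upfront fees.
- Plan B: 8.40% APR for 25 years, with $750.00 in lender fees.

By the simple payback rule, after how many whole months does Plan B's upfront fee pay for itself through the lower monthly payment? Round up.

63 months

Plan A: monthly rate = 8.9%/12 = 0.0074167; payment = 35,500 × 0.0074167 / (1 − (1+0.0074167)^−300) = $295.49.
Plan B: monthly rate = 8.4%/12 = 0.0070000; payment = 35,500 × 0.0070000 / (1 − (1+0.0070000)^−300) = $283.47.
Monthly savings = $295.49 − $283.47 = $12.02.
Break-even = $750.00 / $12.02 = 62.40 → 63 months.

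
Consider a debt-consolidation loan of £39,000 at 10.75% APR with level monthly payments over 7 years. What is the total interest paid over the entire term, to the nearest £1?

Monthly rate = 10.75%/12 = 0.0089583; payment = 39,000 × 0.0089583 / (1 − (1+0.0089583)^−84) = £662.66.
Total paid = 84 × £662.66 = £55,663.44; interest = £55,663.44 − £39,000 = £16,663.44.

£16,663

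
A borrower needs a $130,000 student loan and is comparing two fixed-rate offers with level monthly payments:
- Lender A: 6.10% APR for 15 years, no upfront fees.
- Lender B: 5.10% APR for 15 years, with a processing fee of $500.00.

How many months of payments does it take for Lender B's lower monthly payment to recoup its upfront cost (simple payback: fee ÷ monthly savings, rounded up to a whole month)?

Lender A: monthly rate = 6.1%/12 = 0.0050833; payment = 130,000 × 0.0050833 / (1 − (1+0.0050833)^−180) = $1,104.05.
Lender B: at 5.10% the monthly rate is 0.0042500, so the payment is 130,000 × 0.0042500 / (1 − 1.0042500^−180) = $1,034.82.
Monthly savings = $1,104.05 − $1,034.82 = $69.23.
Break-even = $500.00 / $69.23 = 7.22 → 8 months.

8 months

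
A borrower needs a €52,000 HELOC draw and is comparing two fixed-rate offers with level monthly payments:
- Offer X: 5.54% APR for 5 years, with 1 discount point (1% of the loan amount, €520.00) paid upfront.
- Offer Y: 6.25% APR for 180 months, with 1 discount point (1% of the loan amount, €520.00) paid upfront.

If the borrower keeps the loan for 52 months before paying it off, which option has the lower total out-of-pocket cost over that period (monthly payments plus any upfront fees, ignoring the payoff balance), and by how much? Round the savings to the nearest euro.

Offer X: at 5.54% the monthly rate is 0.0046167, so the payment is 52,000 × 0.0046167 / (1 − 1.0046167^−60) = €994.22.
Offer Y: monthly rate = 6.25%/12 = 0.0052083; payment = 52,000 × 0.0052083 / (1 − (1+0.0052083)^−180) = €445.86.
Over 52 months: Offer X costs 52 × €994.22 + €520.00 = €52,219.44; Offer Y costs 52 × €445.86 + €520.00 = €23,704.72.
Offer Y is cheaper by €52,219.44 − €23,704.72 = €28,514.72.

Offer Y by €28,515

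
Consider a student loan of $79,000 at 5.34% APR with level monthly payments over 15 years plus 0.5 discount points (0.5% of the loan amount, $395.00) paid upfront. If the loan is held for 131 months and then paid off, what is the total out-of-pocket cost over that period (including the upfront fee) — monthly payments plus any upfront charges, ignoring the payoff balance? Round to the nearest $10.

$84,080

At 5.34% the monthly rate is 0.0044500, so the payment is 79,000 × 0.0044500 / (1 − 1.0044500^−180) = $638.81.
Total outlay = 131 × $638.81 + $395.00 = $84,079.11.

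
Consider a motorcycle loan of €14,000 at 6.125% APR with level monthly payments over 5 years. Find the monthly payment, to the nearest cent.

€271.47

Monthly rate = 6.125%/12 = 0.0051042; payment = 14,000 × 0.0051042 / (1 − (1+0.0051042)^−60) = €271.47.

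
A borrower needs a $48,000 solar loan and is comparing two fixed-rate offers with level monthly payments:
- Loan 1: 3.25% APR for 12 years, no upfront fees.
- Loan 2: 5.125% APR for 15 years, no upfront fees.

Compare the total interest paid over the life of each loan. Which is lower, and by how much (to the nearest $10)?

Loan 1: at 3.25% the monthly rate is 0.0027083, so the payment is 48,000 × 0.0027083 / (1 − 1.0027083^−144) = $402.99.
Total interest on Loan 1 = 144 × $402.99 − $48,000 = $10,030.56.
Loan 2: at 5.125% the monthly rate is 0.0042708, so the payment is 48,000 × 0.0042708 / (1 − 1.0042708^−180) = $382.71.
Total interest on Loan 2 = 180 × $382.71 − $48,000 = $20,887.80.
Loan 1 is lower by $10,857.24.

Loan 1 by $10,860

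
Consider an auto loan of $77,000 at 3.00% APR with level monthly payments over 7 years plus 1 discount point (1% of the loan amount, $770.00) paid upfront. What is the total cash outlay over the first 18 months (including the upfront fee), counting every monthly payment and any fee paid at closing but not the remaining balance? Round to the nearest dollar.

Monthly rate = 3%/12 = 0.0025000; payment = 77,000 × 0.0025000 / (1 − (1+0.0025000)^−84) = $1,017.42.
Total outlay = 18 × $1,017.42 + $770.00 = $19,083.56.

$19,084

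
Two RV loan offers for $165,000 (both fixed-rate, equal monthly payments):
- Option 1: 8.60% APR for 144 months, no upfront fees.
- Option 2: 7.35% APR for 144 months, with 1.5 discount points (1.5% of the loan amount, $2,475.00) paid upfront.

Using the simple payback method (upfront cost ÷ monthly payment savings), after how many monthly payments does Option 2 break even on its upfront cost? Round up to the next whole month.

22 months

Option 1: monthly rate = 8.6%/12 = 0.0071667; payment = 165,000 × 0.0071667 / (1 − (1+0.0071667)^−144) = $1,840.77.
Option 2: at 7.35% the monthly rate is 0.0061250, so the payment is 165,000 × 0.0061250 / (1 − 1.0061250^−144) = $1,727.77.
Monthly savings = $1,840.77 − $1,727.77 = $113.00.
Break-even = $2,475.00 / $113.00 = 21.90 → 22 months.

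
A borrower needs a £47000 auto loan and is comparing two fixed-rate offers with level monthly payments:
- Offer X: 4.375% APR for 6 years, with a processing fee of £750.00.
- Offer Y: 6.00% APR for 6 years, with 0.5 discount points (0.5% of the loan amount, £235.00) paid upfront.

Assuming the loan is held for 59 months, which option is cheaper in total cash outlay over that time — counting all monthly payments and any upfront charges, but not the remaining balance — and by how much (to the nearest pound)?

Offer X by £1,582

Offer X: at 4.375% the monthly rate is 0.0036458, so the payment is 47,000 × 0.0036458 / (1 − 1.0036458^−72) = £743.38.
Offer Y: at 6.00% the monthly rate is 0.0050000, so the payment is 47,000 × 0.0050000 / (1 − 1.0050000^−72) = £778.93.
Over 59 months: Offer X costs 59 × £743.38 + £750.00 = £44,609.42; Offer Y costs 59 × £778.93 + £235.00 = £46,191.87.
Offer X is cheaper by £46,191.87 − £44,609.42 = £1,582.45.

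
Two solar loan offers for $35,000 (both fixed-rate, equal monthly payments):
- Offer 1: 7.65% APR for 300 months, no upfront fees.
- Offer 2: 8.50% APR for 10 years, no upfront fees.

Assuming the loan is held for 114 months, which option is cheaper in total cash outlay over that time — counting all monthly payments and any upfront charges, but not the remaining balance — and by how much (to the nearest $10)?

Offer 1: at 7.65% the monthly rate is 0.0063750, so the payment is 35,000 × 0.0063750 / (1 − 1.0063750^−300) = $262.07.
Offer 2: monthly rate = 8.5%/12 = 0.0070833; payment = 35,000 × 0.0070833 / (1 − (1+0.0070833)^−120) = $433.95.
Over 114 months: Offer 1 costs 114 × $262.07 = $29,875.98; Offer 2 costs 114 × $433.95 = $49,470.30.
Offer 1 is cheaper by $49,470.30 − $29,875.98 = $19,594.32.

Offer 1 by $19,590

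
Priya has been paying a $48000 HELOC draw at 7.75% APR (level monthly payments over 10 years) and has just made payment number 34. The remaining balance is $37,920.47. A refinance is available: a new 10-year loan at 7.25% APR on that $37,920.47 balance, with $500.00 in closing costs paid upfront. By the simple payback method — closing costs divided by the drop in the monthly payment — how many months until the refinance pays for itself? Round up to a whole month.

4 months

Current payment = 48,000 × 7.75%/12 / (1 − (1+0.0064583)^−120) = $576.05.
Refinanced payment = 37,920.47 × 0.0060417 / (1 − (1+0.0060417)^−120) = $445.19.
Monthly savings = $576.05 − $445.19 = $130.86.
Break-even = $500.00 / $130.86 = 3.82 → 4 months.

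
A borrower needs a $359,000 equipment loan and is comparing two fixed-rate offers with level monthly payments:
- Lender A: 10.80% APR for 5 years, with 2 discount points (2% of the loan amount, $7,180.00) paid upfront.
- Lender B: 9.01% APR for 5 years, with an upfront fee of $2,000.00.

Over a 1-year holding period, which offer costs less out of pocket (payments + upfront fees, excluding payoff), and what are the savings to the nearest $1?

Lender B by $8,969

Lender A: at 10.80% the monthly rate is 0.0090000, so the payment is 359,000 × 0.0090000 / (1 − 1.0090000^−60) = $7,769.77.
Lender B: at 9.01% the monthly rate is 0.0075083, so the payment is 359,000 × 0.0075083 / (1 − 1.0075083^−60) = $7,453.99.
Over 12 months: Lender A costs 12 × $7,769.77 + $7,180.00 = $100,417.24; Lender B costs 12 × $7,453.99 + $2,000.00 = $91,447.88.
Lender B is cheaper by $100,417.24 − $91,447.88 = $8,969.36.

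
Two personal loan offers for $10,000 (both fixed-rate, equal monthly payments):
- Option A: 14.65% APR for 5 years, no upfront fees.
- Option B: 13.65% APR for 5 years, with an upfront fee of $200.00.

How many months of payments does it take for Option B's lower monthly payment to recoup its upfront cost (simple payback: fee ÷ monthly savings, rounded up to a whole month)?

39 months

Option A: at 14.65% the monthly rate is 0.0122083, so the payment is 10,000 × 0.0122083 / (1 − 1.0122083^−60) = $236.07.
Option B: monthly rate = 13.65%/12 = 0.0113750; payment = 10,000 × 0.0113750 / (1 − (1+0.0113750)^−60) = $230.87.
Monthly savings = $236.07 − $230.87 = $5.20.
Break-even = $200.00 / $5.20 = 38.46 → 39 months.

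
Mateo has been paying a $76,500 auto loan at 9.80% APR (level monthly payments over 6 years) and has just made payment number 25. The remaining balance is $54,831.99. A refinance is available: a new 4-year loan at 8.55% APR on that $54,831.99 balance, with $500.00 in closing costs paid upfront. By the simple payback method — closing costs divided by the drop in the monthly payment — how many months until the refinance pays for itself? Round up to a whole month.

Current payment = 76,500 × 9.8%/12 / (1 − (1+0.0081667)^−72) = $1,409.52.
Refinanced payment = 54,831.99 × 0.0071250 / (1 − (1+0.0071250)^−48) = $1,352.81.
Monthly savings = $1,409.52 − $1,352.81 = $56.71.
Break-even = $500.00 / $56.71 = 8.82 → 9 months.

9 months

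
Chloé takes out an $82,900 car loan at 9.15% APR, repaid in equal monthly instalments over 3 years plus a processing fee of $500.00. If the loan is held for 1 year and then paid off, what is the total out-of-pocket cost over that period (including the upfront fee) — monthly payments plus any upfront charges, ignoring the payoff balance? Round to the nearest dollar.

$32,204

At 9.15% the monthly rate is 0.0076250, so the payment is 82,900 × 0.0076250 / (1 − 1.0076250^−36) = $2,641.99.
Total outlay = 12 × $2,641.99 + $500.00 = $32,203.88.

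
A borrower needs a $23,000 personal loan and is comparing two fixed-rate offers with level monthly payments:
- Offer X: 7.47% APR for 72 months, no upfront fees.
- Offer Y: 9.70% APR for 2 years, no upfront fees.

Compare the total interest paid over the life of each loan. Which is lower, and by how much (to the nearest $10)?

Offer X: at 7.47% the monthly rate is 0.0062250, so the payment is 23,000 × 0.0062250 / (1 − 1.0062250^−72) = $397.34.
Total interest on Offer X = 72 × $397.34 − $23,000 = $5,608.48.
Offer Y: at 9.70% the monthly rate is 0.0080833, so the payment is 23,000 × 0.0080833 / (1 − 1.0080833^−24) = $1,058.15.
Total interest on Offer Y = 24 × $1,058.15 − $23,000 = $2,395.60.
Offer Y is lower by $3,212.88.

Offer Y by $3,210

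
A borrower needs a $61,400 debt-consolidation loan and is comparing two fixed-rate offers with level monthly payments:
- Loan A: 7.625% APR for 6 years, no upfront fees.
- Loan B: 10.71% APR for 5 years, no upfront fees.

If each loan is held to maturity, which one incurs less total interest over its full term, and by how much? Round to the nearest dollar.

Loan A: monthly rate = 7.625%/12 = 0.0063542; payment = 61,400 × 0.0063542 / (1 − (1+0.0063542)^−72) = $1,065.33.
Total interest on Loan A = 72 × $1,065.33 − $61,400 = $15,303.76.
Loan B: at 10.71% the monthly rate is 0.0089250, so the payment is 61,400 × 0.0089250 / (1 − 1.0089250^−60) = $1,326.12.
Total interest on Loan B = 60 × $1,326.12 − $61,400 = $18,167.20.
Loan A is lower by $2,863.44.

Loan A by $2,863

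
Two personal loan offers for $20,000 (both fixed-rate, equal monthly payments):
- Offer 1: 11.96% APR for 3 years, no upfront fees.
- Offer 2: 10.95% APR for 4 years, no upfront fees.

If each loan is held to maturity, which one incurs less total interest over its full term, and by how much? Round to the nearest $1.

Offer 1 by $888

Offer 1: at 11.96% the monthly rate is 0.0099667, so the payment is 20,000 × 0.0099667 / (1 − 1.0099667^−36) = $663.90.
Total interest on Offer 1 = 36 × $663.90 − $20,000 = $3,900.40.
Offer 2: monthly rate = 10.95%/12 = 0.0091250; payment = 20,000 × 0.0091250 / (1 − (1+0.0091250)^−48) = $516.42.
Total interest on Offer 2 = 48 × $516.42 − $20,000 = $4,788.16.
Offer 1 is lower by $887.76.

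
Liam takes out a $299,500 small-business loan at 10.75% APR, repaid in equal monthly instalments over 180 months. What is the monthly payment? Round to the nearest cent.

At 10.75% the monthly rate is 0.0089583, so the payment is 299,500 × 0.0089583 / (1 − 1.0089583^−180) = $3,357.24.

$3,357.24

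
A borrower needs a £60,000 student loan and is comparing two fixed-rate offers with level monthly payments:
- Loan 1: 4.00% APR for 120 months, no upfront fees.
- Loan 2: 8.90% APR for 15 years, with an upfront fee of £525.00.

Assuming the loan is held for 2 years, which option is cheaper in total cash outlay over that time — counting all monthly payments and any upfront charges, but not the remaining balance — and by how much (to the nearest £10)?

Loan 1: monthly rate = 4%/12 = 0.0033333; payment = 60,000 × 0.0033333 / (1 − (1+0.0033333)^−120) = £607.47.
Loan 2: monthly rate = 8.9%/12 = 0.0074167; payment = 60,000 × 0.0074167 / (1 − (1+0.0074167)^−180) = £605.00.
Over 24 months: Loan 1 costs 24 × £607.47 = £14,579.28; Loan 2 costs 24 × £605.00 + £525.00 = £15,045.00.
Loan 1 is cheaper by £15,045.00 − £14,579.28 = £465.72.

Loan 1 by £470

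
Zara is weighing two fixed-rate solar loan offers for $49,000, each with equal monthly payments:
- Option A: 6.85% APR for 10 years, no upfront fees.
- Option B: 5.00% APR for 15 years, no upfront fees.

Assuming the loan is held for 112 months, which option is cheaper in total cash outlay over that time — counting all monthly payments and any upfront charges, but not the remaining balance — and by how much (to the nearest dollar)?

Option A: at 6.85% the monthly rate is 0.0057083, so the payment is 49,000 × 0.0057083 / (1 − 1.0057083^−120) = $565.15.
Option B: at 5.00% the monthly rate is 0.0041667, so the payment is 49,000 × 0.0041667 / (1 − 1.0041667^−180) = $387.49.
Over 112 months: Option A costs 112 × $565.15 = $63,296.80; Option B costs 112 × $387.49 = $43,398.88.
Option B is cheaper by $63,296.80 − $43,398.88 = $19,897.92.

Option B by $19,898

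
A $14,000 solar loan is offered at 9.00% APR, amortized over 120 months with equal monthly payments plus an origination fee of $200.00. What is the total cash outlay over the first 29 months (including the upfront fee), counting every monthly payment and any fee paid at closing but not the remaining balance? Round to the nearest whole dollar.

$5,343

Monthly rate = 9%/12 = 0.0075000; payment = 14,000 × 0.0075000 / (1 − (1+0.0075000)^−120) = $177.35.
Total outlay = 29 × $177.35 + $200.00 = $5,343.15.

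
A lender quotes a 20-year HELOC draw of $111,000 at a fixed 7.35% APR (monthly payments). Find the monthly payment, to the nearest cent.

$884.06

At 7.35% the monthly rate is 0.0061250, so the payment is 111,000 × 0.0061250 / (1 − 1.0061250^−240) = $884.06.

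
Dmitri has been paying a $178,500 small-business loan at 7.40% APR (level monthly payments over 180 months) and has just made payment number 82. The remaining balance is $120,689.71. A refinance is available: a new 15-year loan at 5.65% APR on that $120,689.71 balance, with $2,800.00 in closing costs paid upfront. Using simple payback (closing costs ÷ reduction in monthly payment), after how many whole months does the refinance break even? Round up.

Current payment = 178,500 × 7.4%/12 / (1 − (1+0.0061667)^−180) = $1,644.59.
Refinanced payment = 120,689.71 × 0.0047083 / (1 − (1+0.0047083)^−180) = $995.77.
Monthly savings = $1,644.59 − $995.77 = $648.82.
Break-even = $2,800.00 / $648.82 = 4.32 → 5 months.

5 months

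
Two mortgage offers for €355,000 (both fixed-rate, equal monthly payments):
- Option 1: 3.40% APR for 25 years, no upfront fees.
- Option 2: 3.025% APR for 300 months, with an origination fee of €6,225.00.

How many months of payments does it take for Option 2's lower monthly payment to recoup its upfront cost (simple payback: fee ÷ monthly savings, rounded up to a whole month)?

Option 1: at 3.40% the monthly rate is 0.0028333, so the payment is 355,000 × 0.0028333 / (1 − 1.0028333^−300) = €1,758.23.
Option 2: at 3.025% the monthly rate is 0.0025208, so the payment is 355,000 × 0.0025208 / (1 − 1.0025208^−300) = €1,688.07.
Monthly savings = €1,758.23 − €1,688.07 = €70.16.
Break-even = €6,225.00 / €70.16 = 88.73 → 89 months.

89 months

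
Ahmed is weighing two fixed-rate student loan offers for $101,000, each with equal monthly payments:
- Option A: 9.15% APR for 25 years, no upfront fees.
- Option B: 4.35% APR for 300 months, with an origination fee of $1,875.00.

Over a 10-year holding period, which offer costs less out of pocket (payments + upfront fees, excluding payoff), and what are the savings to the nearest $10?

Option B by $34,740

Option A: at 9.15% the monthly rate is 0.0076250, so the payment is 101,000 × 0.0076250 / (1 − 1.0076250^−300) = $857.99.
Option B: at 4.35% the monthly rate is 0.0036250, so the payment is 101,000 × 0.0036250 / (1 − 1.0036250^−300) = $552.83.
Over 120 months: Option A costs 120 × $857.99 = $102,958.80; Option B costs 120 × $552.83 + $1,875.00 = $68,214.60.
Option B is cheaper by $102,958.80 − $68,214.60 = $34,744.20.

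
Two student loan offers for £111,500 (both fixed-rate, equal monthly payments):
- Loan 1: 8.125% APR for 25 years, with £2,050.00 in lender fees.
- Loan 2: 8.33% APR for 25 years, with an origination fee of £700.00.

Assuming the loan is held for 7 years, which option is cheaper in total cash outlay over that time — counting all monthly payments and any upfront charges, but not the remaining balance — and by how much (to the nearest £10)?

Loan 1: monthly rate = 8.125%/12 = 0.0067708; payment = 111,500 × 0.0067708 / (1 − (1+0.0067708)^−300) = £869.83.
Loan 2: at 8.33% the monthly rate is 0.0069417, so the payment is 111,500 × 0.0069417 / (1 − 1.0069417^−300) = £885.09.
Over 84 months: Loan 1 costs 84 × £869.83 + £2,050.00 = £75,115.72; Loan 2 costs 84 × £885.09 + £700.00 = £75,047.56.
Loan 2 is cheaper by £75,115.72 − £75,047.56 = £68.16.

Loan 2 by £70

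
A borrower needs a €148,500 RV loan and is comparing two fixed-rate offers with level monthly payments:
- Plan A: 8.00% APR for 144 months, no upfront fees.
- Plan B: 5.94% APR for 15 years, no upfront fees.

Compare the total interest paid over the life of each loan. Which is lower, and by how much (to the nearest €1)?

Plan B by €6,774

Plan A: at 8.00% the monthly rate is 0.0066667, so the payment is 148,500 × 0.0066667 / (1 − 1.0066667^−144) = €1,607.44.
Total interest on Plan A = 144 × €1,607.44 − €148,500 = €82,971.36.
Plan B: at 5.94% the monthly rate is 0.0049500, so the payment is 148,500 × 0.0049500 / (1 − 1.0049500^−180) = €1,248.32.
Total interest on Plan B = 180 × €1,248.32 − €148,500 = €76,197.60.
Plan B is lower by €6,773.76.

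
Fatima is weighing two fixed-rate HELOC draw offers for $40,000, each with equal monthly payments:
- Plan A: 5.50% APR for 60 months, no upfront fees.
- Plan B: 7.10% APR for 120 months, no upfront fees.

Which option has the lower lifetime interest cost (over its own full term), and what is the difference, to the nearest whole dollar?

Plan A: monthly rate = 5.5%/12 = 0.0045833; payment = 40,000 × 0.0045833 / (1 − (1+0.0045833)^−60) = $764.05.
Total interest on Plan A = 60 × $764.05 − $40,000 = $5,843.00.
Plan B: at 7.10% the monthly rate is 0.0059167, so the payment is 40,000 × 0.0059167 / (1 − 1.0059167^−120) = $466.50.
Total interest on Plan B = 120 × $466.50 − $40,000 = $15,980.00.
Plan A is lower by $10,137.00.

Plan A by $10,137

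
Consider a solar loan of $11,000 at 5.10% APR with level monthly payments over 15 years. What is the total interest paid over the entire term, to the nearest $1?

Monthly rate = 5.1%/12 = 0.0042500; payment = 11,000 × 0.0042500 / (1 − (1+0.0042500)^−180) = $87.56.
Total paid = 180 × $87.56 = $15,760.80; interest = $15,760.80 − $11,000 = $4,760.80.

$4,761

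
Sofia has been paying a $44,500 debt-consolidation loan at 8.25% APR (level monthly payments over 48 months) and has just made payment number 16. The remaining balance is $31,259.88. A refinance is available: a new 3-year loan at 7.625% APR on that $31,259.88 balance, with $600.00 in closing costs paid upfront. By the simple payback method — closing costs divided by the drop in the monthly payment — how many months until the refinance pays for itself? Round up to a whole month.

6 months

Current payment = 44,500 × 8.25%/12 / (1 − (1+0.0068750)^−48) = $1,091.60.
Refinanced payment = 31,259.88 × 0.0063542 / (1 − (1+0.0063542)^−36) = $974.17.
Monthly savings = $1,091.60 − $974.17 = $117.43.
Break-even = $600.00 / $117.43 = 5.11 → 6 months.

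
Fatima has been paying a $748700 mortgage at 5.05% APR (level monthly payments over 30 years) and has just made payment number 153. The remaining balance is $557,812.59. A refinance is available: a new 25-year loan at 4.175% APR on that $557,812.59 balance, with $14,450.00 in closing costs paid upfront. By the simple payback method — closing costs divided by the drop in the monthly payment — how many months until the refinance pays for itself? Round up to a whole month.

Current payment = 748,700 × 5.05%/12 / (1 − (1+0.0042083)^−360) = $4,042.09.
Refinanced payment = 557,812.59 × 0.0034792 / (1 − (1+0.0034792)^−300) = $2,998.51.
Monthly savings = $4,042.09 − $2,998.51 = $1,043.58.
Break-even = $14,450.00 / $1,043.58 = 13.85 → 14 months.

14 months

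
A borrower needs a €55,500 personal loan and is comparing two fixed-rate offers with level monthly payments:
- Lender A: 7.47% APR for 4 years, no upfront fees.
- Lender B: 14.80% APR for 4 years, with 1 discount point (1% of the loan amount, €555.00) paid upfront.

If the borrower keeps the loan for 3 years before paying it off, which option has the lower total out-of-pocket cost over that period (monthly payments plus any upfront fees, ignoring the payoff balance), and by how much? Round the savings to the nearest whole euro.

Lender A by €7,677

Lender A: at 7.47% the monthly rate is 0.0062250, so the payment is 55,500 × 0.0062250 / (1 − 1.0062250^−48) = €1,341.15.
Lender B: monthly rate = 14.8%/12 = 0.0123333; payment = 55,500 × 0.0123333 / (1 − (1+0.0123333)^−48) = €1,538.99.
Over 36 months: Lender A costs 36 × €1,341.15 = €48,281.40; Lender B costs 36 × €1,538.99 + €555.00 = €55,958.64.
Lender A is cheaper by €55,958.64 − €48,281.40 = €7,677.24.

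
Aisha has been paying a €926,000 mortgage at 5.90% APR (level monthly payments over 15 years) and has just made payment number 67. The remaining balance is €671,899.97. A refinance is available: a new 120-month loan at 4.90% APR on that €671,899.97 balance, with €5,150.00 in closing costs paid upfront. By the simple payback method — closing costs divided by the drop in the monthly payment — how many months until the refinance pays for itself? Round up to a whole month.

Current payment = 926,000 × 5.9%/12 / (1 − (1+0.0049167)^−180) = €7,764.17.
Refinanced payment = 671,899.97 × 0.0040833 / (1 − (1+0.0040833)^−120) = €7,093.74.
Monthly savings = €7,764.17 − €7,093.74 = €670.43.
Break-even = €5,150.00 / €670.43 = 7.68 → 8 months.

8 months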